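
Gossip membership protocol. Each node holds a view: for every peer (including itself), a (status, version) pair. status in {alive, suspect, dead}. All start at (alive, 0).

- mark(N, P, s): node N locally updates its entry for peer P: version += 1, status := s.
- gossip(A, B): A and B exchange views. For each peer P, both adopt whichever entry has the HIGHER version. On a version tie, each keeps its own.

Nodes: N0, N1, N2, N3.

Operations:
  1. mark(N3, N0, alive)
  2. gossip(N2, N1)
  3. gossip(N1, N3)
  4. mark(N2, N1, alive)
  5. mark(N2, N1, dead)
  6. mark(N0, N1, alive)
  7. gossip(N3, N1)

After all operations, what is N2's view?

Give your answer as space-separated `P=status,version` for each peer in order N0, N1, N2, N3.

Answer: N0=alive,0 N1=dead,2 N2=alive,0 N3=alive,0

Derivation:
Op 1: N3 marks N0=alive -> (alive,v1)
Op 2: gossip N2<->N1 -> N2.N0=(alive,v0) N2.N1=(alive,v0) N2.N2=(alive,v0) N2.N3=(alive,v0) | N1.N0=(alive,v0) N1.N1=(alive,v0) N1.N2=(alive,v0) N1.N3=(alive,v0)
Op 3: gossip N1<->N3 -> N1.N0=(alive,v1) N1.N1=(alive,v0) N1.N2=(alive,v0) N1.N3=(alive,v0) | N3.N0=(alive,v1) N3.N1=(alive,v0) N3.N2=(alive,v0) N3.N3=(alive,v0)
Op 4: N2 marks N1=alive -> (alive,v1)
Op 5: N2 marks N1=dead -> (dead,v2)
Op 6: N0 marks N1=alive -> (alive,v1)
Op 7: gossip N3<->N1 -> N3.N0=(alive,v1) N3.N1=(alive,v0) N3.N2=(alive,v0) N3.N3=(alive,v0) | N1.N0=(alive,v1) N1.N1=(alive,v0) N1.N2=(alive,v0) N1.N3=(alive,v0)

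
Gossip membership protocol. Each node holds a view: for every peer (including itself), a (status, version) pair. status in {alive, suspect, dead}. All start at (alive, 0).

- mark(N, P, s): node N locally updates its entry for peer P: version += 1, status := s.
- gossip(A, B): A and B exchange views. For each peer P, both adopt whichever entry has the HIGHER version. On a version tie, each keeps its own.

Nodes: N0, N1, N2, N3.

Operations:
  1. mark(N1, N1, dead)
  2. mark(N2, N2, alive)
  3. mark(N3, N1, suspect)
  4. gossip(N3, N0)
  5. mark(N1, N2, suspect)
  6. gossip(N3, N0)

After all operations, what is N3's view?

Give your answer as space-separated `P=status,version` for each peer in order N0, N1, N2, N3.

Answer: N0=alive,0 N1=suspect,1 N2=alive,0 N3=alive,0

Derivation:
Op 1: N1 marks N1=dead -> (dead,v1)
Op 2: N2 marks N2=alive -> (alive,v1)
Op 3: N3 marks N1=suspect -> (suspect,v1)
Op 4: gossip N3<->N0 -> N3.N0=(alive,v0) N3.N1=(suspect,v1) N3.N2=(alive,v0) N3.N3=(alive,v0) | N0.N0=(alive,v0) N0.N1=(suspect,v1) N0.N2=(alive,v0) N0.N3=(alive,v0)
Op 5: N1 marks N2=suspect -> (suspect,v1)
Op 6: gossip N3<->N0 -> N3.N0=(alive,v0) N3.N1=(suspect,v1) N3.N2=(alive,v0) N3.N3=(alive,v0) | N0.N0=(alive,v0) N0.N1=(suspect,v1) N0.N2=(alive,v0) N0.N3=(alive,v0)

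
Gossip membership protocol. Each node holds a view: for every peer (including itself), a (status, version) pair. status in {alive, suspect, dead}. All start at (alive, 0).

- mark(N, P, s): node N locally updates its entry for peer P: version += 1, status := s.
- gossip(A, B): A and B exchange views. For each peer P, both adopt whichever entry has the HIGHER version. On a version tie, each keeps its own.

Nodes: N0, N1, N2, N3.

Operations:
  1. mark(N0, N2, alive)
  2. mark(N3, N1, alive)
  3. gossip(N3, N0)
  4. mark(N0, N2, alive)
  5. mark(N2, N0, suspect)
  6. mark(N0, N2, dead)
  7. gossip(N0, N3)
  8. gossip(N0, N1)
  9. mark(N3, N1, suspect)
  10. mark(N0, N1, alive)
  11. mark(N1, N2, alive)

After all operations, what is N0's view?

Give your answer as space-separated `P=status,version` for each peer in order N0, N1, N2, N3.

Answer: N0=alive,0 N1=alive,2 N2=dead,3 N3=alive,0

Derivation:
Op 1: N0 marks N2=alive -> (alive,v1)
Op 2: N3 marks N1=alive -> (alive,v1)
Op 3: gossip N3<->N0 -> N3.N0=(alive,v0) N3.N1=(alive,v1) N3.N2=(alive,v1) N3.N3=(alive,v0) | N0.N0=(alive,v0) N0.N1=(alive,v1) N0.N2=(alive,v1) N0.N3=(alive,v0)
Op 4: N0 marks N2=alive -> (alive,v2)
Op 5: N2 marks N0=suspect -> (suspect,v1)
Op 6: N0 marks N2=dead -> (dead,v3)
Op 7: gossip N0<->N3 -> N0.N0=(alive,v0) N0.N1=(alive,v1) N0.N2=(dead,v3) N0.N3=(alive,v0) | N3.N0=(alive,v0) N3.N1=(alive,v1) N3.N2=(dead,v3) N3.N3=(alive,v0)
Op 8: gossip N0<->N1 -> N0.N0=(alive,v0) N0.N1=(alive,v1) N0.N2=(dead,v3) N0.N3=(alive,v0) | N1.N0=(alive,v0) N1.N1=(alive,v1) N1.N2=(dead,v3) N1.N3=(alive,v0)
Op 9: N3 marks N1=suspect -> (suspect,v2)
Op 10: N0 marks N1=alive -> (alive,v2)
Op 11: N1 marks N2=alive -> (alive,v4)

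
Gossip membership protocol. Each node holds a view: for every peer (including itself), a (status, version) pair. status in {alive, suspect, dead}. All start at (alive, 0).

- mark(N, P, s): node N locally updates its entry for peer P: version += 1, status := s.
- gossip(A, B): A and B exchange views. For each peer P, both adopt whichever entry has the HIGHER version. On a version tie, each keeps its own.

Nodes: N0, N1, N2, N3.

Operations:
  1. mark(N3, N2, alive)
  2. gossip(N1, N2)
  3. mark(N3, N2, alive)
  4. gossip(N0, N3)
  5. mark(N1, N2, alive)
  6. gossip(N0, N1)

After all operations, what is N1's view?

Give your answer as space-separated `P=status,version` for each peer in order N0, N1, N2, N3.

Op 1: N3 marks N2=alive -> (alive,v1)
Op 2: gossip N1<->N2 -> N1.N0=(alive,v0) N1.N1=(alive,v0) N1.N2=(alive,v0) N1.N3=(alive,v0) | N2.N0=(alive,v0) N2.N1=(alive,v0) N2.N2=(alive,v0) N2.N3=(alive,v0)
Op 3: N3 marks N2=alive -> (alive,v2)
Op 4: gossip N0<->N3 -> N0.N0=(alive,v0) N0.N1=(alive,v0) N0.N2=(alive,v2) N0.N3=(alive,v0) | N3.N0=(alive,v0) N3.N1=(alive,v0) N3.N2=(alive,v2) N3.N3=(alive,v0)
Op 5: N1 marks N2=alive -> (alive,v1)
Op 6: gossip N0<->N1 -> N0.N0=(alive,v0) N0.N1=(alive,v0) N0.N2=(alive,v2) N0.N3=(alive,v0) | N1.N0=(alive,v0) N1.N1=(alive,v0) N1.N2=(alive,v2) N1.N3=(alive,v0)

Answer: N0=alive,0 N1=alive,0 N2=alive,2 N3=alive,0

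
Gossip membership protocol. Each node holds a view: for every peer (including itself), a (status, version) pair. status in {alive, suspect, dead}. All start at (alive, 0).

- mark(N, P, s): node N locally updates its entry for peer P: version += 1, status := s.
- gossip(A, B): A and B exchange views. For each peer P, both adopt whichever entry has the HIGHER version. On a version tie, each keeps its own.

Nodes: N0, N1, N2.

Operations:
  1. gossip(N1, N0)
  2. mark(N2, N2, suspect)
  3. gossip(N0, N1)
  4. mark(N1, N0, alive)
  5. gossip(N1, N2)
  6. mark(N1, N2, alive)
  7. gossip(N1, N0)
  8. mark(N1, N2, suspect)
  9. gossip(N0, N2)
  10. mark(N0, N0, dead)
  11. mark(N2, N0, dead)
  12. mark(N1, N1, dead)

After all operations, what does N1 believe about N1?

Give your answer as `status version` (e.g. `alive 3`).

Answer: dead 1

Derivation:
Op 1: gossip N1<->N0 -> N1.N0=(alive,v0) N1.N1=(alive,v0) N1.N2=(alive,v0) | N0.N0=(alive,v0) N0.N1=(alive,v0) N0.N2=(alive,v0)
Op 2: N2 marks N2=suspect -> (suspect,v1)
Op 3: gossip N0<->N1 -> N0.N0=(alive,v0) N0.N1=(alive,v0) N0.N2=(alive,v0) | N1.N0=(alive,v0) N1.N1=(alive,v0) N1.N2=(alive,v0)
Op 4: N1 marks N0=alive -> (alive,v1)
Op 5: gossip N1<->N2 -> N1.N0=(alive,v1) N1.N1=(alive,v0) N1.N2=(suspect,v1) | N2.N0=(alive,v1) N2.N1=(alive,v0) N2.N2=(suspect,v1)
Op 6: N1 marks N2=alive -> (alive,v2)
Op 7: gossip N1<->N0 -> N1.N0=(alive,v1) N1.N1=(alive,v0) N1.N2=(alive,v2) | N0.N0=(alive,v1) N0.N1=(alive,v0) N0.N2=(alive,v2)
Op 8: N1 marks N2=suspect -> (suspect,v3)
Op 9: gossip N0<->N2 -> N0.N0=(alive,v1) N0.N1=(alive,v0) N0.N2=(alive,v2) | N2.N0=(alive,v1) N2.N1=(alive,v0) N2.N2=(alive,v2)
Op 10: N0 marks N0=dead -> (dead,v2)
Op 11: N2 marks N0=dead -> (dead,v2)
Op 12: N1 marks N1=dead -> (dead,v1)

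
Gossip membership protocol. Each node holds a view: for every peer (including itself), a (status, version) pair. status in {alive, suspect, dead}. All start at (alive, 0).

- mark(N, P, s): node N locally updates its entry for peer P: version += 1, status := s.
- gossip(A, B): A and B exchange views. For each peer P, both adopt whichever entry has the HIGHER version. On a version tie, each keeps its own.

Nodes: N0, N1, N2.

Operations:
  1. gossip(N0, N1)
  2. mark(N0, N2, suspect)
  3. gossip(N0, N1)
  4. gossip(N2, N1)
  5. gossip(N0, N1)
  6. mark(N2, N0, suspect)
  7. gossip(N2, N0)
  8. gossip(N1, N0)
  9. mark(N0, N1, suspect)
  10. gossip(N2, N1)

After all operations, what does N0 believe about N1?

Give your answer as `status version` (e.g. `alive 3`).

Op 1: gossip N0<->N1 -> N0.N0=(alive,v0) N0.N1=(alive,v0) N0.N2=(alive,v0) | N1.N0=(alive,v0) N1.N1=(alive,v0) N1.N2=(alive,v0)
Op 2: N0 marks N2=suspect -> (suspect,v1)
Op 3: gossip N0<->N1 -> N0.N0=(alive,v0) N0.N1=(alive,v0) N0.N2=(suspect,v1) | N1.N0=(alive,v0) N1.N1=(alive,v0) N1.N2=(suspect,v1)
Op 4: gossip N2<->N1 -> N2.N0=(alive,v0) N2.N1=(alive,v0) N2.N2=(suspect,v1) | N1.N0=(alive,v0) N1.N1=(alive,v0) N1.N2=(suspect,v1)
Op 5: gossip N0<->N1 -> N0.N0=(alive,v0) N0.N1=(alive,v0) N0.N2=(suspect,v1) | N1.N0=(alive,v0) N1.N1=(alive,v0) N1.N2=(suspect,v1)
Op 6: N2 marks N0=suspect -> (suspect,v1)
Op 7: gossip N2<->N0 -> N2.N0=(suspect,v1) N2.N1=(alive,v0) N2.N2=(suspect,v1) | N0.N0=(suspect,v1) N0.N1=(alive,v0) N0.N2=(suspect,v1)
Op 8: gossip N1<->N0 -> N1.N0=(suspect,v1) N1.N1=(alive,v0) N1.N2=(suspect,v1) | N0.N0=(suspect,v1) N0.N1=(alive,v0) N0.N2=(suspect,v1)
Op 9: N0 marks N1=suspect -> (suspect,v1)
Op 10: gossip N2<->N1 -> N2.N0=(suspect,v1) N2.N1=(alive,v0) N2.N2=(suspect,v1) | N1.N0=(suspect,v1) N1.N1=(alive,v0) N1.N2=(suspect,v1)

Answer: suspect 1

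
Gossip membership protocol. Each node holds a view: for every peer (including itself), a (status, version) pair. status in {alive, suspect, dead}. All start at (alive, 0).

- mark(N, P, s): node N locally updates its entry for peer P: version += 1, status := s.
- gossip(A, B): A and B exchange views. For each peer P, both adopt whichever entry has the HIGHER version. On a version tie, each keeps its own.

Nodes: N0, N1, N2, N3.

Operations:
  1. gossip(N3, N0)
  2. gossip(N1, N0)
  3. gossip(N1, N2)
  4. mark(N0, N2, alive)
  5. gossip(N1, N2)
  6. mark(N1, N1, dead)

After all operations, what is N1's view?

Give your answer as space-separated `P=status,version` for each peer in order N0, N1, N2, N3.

Op 1: gossip N3<->N0 -> N3.N0=(alive,v0) N3.N1=(alive,v0) N3.N2=(alive,v0) N3.N3=(alive,v0) | N0.N0=(alive,v0) N0.N1=(alive,v0) N0.N2=(alive,v0) N0.N3=(alive,v0)
Op 2: gossip N1<->N0 -> N1.N0=(alive,v0) N1.N1=(alive,v0) N1.N2=(alive,v0) N1.N3=(alive,v0) | N0.N0=(alive,v0) N0.N1=(alive,v0) N0.N2=(alive,v0) N0.N3=(alive,v0)
Op 3: gossip N1<->N2 -> N1.N0=(alive,v0) N1.N1=(alive,v0) N1.N2=(alive,v0) N1.N3=(alive,v0) | N2.N0=(alive,v0) N2.N1=(alive,v0) N2.N2=(alive,v0) N2.N3=(alive,v0)
Op 4: N0 marks N2=alive -> (alive,v1)
Op 5: gossip N1<->N2 -> N1.N0=(alive,v0) N1.N1=(alive,v0) N1.N2=(alive,v0) N1.N3=(alive,v0) | N2.N0=(alive,v0) N2.N1=(alive,v0) N2.N2=(alive,v0) N2.N3=(alive,v0)
Op 6: N1 marks N1=dead -> (dead,v1)

Answer: N0=alive,0 N1=dead,1 N2=alive,0 N3=alive,0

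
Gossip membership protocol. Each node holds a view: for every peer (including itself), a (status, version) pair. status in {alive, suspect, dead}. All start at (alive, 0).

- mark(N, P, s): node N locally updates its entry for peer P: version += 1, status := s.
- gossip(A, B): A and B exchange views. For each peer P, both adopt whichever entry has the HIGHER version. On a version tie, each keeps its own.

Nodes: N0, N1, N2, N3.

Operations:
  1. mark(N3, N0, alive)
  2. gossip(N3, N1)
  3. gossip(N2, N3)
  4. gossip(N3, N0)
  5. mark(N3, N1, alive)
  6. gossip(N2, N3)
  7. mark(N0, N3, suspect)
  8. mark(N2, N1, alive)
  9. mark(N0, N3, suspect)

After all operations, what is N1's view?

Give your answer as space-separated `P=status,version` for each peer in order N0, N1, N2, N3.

Answer: N0=alive,1 N1=alive,0 N2=alive,0 N3=alive,0

Derivation:
Op 1: N3 marks N0=alive -> (alive,v1)
Op 2: gossip N3<->N1 -> N3.N0=(alive,v1) N3.N1=(alive,v0) N3.N2=(alive,v0) N3.N3=(alive,v0) | N1.N0=(alive,v1) N1.N1=(alive,v0) N1.N2=(alive,v0) N1.N3=(alive,v0)
Op 3: gossip N2<->N3 -> N2.N0=(alive,v1) N2.N1=(alive,v0) N2.N2=(alive,v0) N2.N3=(alive,v0) | N3.N0=(alive,v1) N3.N1=(alive,v0) N3.N2=(alive,v0) N3.N3=(alive,v0)
Op 4: gossip N3<->N0 -> N3.N0=(alive,v1) N3.N1=(alive,v0) N3.N2=(alive,v0) N3.N3=(alive,v0) | N0.N0=(alive,v1) N0.N1=(alive,v0) N0.N2=(alive,v0) N0.N3=(alive,v0)
Op 5: N3 marks N1=alive -> (alive,v1)
Op 6: gossip N2<->N3 -> N2.N0=(alive,v1) N2.N1=(alive,v1) N2.N2=(alive,v0) N2.N3=(alive,v0) | N3.N0=(alive,v1) N3.N1=(alive,v1) N3.N2=(alive,v0) N3.N3=(alive,v0)
Op 7: N0 marks N3=suspect -> (suspect,v1)
Op 8: N2 marks N1=alive -> (alive,v2)
Op 9: N0 marks N3=suspect -> (suspect,v2)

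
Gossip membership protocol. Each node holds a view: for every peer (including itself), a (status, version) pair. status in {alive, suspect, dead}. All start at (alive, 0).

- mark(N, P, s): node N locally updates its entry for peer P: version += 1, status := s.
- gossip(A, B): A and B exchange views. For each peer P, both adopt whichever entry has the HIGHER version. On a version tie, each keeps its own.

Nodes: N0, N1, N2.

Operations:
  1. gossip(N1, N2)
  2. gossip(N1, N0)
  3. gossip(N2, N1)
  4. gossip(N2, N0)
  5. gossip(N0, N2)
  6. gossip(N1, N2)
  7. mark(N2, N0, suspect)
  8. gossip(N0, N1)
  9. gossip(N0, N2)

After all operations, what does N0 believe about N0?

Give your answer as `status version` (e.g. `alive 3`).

Op 1: gossip N1<->N2 -> N1.N0=(alive,v0) N1.N1=(alive,v0) N1.N2=(alive,v0) | N2.N0=(alive,v0) N2.N1=(alive,v0) N2.N2=(alive,v0)
Op 2: gossip N1<->N0 -> N1.N0=(alive,v0) N1.N1=(alive,v0) N1.N2=(alive,v0) | N0.N0=(alive,v0) N0.N1=(alive,v0) N0.N2=(alive,v0)
Op 3: gossip N2<->N1 -> N2.N0=(alive,v0) N2.N1=(alive,v0) N2.N2=(alive,v0) | N1.N0=(alive,v0) N1.N1=(alive,v0) N1.N2=(alive,v0)
Op 4: gossip N2<->N0 -> N2.N0=(alive,v0) N2.N1=(alive,v0) N2.N2=(alive,v0) | N0.N0=(alive,v0) N0.N1=(alive,v0) N0.N2=(alive,v0)
Op 5: gossip N0<->N2 -> N0.N0=(alive,v0) N0.N1=(alive,v0) N0.N2=(alive,v0) | N2.N0=(alive,v0) N2.N1=(alive,v0) N2.N2=(alive,v0)
Op 6: gossip N1<->N2 -> N1.N0=(alive,v0) N1.N1=(alive,v0) N1.N2=(alive,v0) | N2.N0=(alive,v0) N2.N1=(alive,v0) N2.N2=(alive,v0)
Op 7: N2 marks N0=suspect -> (suspect,v1)
Op 8: gossip N0<->N1 -> N0.N0=(alive,v0) N0.N1=(alive,v0) N0.N2=(alive,v0) | N1.N0=(alive,v0) N1.N1=(alive,v0) N1.N2=(alive,v0)
Op 9: gossip N0<->N2 -> N0.N0=(suspect,v1) N0.N1=(alive,v0) N0.N2=(alive,v0) | N2.N0=(suspect,v1) N2.N1=(alive,v0) N2.N2=(alive,v0)

Answer: suspect 1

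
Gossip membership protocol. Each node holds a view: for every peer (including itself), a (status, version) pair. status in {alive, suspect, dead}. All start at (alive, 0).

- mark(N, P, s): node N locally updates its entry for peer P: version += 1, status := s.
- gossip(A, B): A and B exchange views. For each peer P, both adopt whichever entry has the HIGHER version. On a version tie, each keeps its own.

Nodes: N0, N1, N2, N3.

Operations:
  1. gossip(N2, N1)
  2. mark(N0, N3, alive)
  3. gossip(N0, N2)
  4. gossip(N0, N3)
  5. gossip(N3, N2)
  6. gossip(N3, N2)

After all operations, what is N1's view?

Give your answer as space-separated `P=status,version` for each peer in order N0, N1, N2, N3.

Answer: N0=alive,0 N1=alive,0 N2=alive,0 N3=alive,0

Derivation:
Op 1: gossip N2<->N1 -> N2.N0=(alive,v0) N2.N1=(alive,v0) N2.N2=(alive,v0) N2.N3=(alive,v0) | N1.N0=(alive,v0) N1.N1=(alive,v0) N1.N2=(alive,v0) N1.N3=(alive,v0)
Op 2: N0 marks N3=alive -> (alive,v1)
Op 3: gossip N0<->N2 -> N0.N0=(alive,v0) N0.N1=(alive,v0) N0.N2=(alive,v0) N0.N3=(alive,v1) | N2.N0=(alive,v0) N2.N1=(alive,v0) N2.N2=(alive,v0) N2.N3=(alive,v1)
Op 4: gossip N0<->N3 -> N0.N0=(alive,v0) N0.N1=(alive,v0) N0.N2=(alive,v0) N0.N3=(alive,v1) | N3.N0=(alive,v0) N3.N1=(alive,v0) N3.N2=(alive,v0) N3.N3=(alive,v1)
Op 5: gossip N3<->N2 -> N3.N0=(alive,v0) N3.N1=(alive,v0) N3.N2=(alive,v0) N3.N3=(alive,v1) | N2.N0=(alive,v0) N2.N1=(alive,v0) N2.N2=(alive,v0) N2.N3=(alive,v1)
Op 6: gossip N3<->N2 -> N3.N0=(alive,v0) N3.N1=(alive,v0) N3.N2=(alive,v0) N3.N3=(alive,v1) | N2.N0=(alive,v0) N2.N1=(alive,v0) N2.N2=(alive,v0) N2.N3=(alive,v1)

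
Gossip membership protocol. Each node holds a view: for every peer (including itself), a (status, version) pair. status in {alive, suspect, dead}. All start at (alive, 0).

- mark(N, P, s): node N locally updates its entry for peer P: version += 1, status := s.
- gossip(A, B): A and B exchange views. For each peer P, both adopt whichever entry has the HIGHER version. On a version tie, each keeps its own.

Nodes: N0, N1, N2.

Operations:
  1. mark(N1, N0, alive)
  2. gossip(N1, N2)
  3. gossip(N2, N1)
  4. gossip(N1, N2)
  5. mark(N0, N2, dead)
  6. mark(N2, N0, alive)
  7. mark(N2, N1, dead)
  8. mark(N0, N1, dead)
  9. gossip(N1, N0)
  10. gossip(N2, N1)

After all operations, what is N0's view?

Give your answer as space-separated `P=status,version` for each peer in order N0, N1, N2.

Op 1: N1 marks N0=alive -> (alive,v1)
Op 2: gossip N1<->N2 -> N1.N0=(alive,v1) N1.N1=(alive,v0) N1.N2=(alive,v0) | N2.N0=(alive,v1) N2.N1=(alive,v0) N2.N2=(alive,v0)
Op 3: gossip N2<->N1 -> N2.N0=(alive,v1) N2.N1=(alive,v0) N2.N2=(alive,v0) | N1.N0=(alive,v1) N1.N1=(alive,v0) N1.N2=(alive,v0)
Op 4: gossip N1<->N2 -> N1.N0=(alive,v1) N1.N1=(alive,v0) N1.N2=(alive,v0) | N2.N0=(alive,v1) N2.N1=(alive,v0) N2.N2=(alive,v0)
Op 5: N0 marks N2=dead -> (dead,v1)
Op 6: N2 marks N0=alive -> (alive,v2)
Op 7: N2 marks N1=dead -> (dead,v1)
Op 8: N0 marks N1=dead -> (dead,v1)
Op 9: gossip N1<->N0 -> N1.N0=(alive,v1) N1.N1=(dead,v1) N1.N2=(dead,v1) | N0.N0=(alive,v1) N0.N1=(dead,v1) N0.N2=(dead,v1)
Op 10: gossip N2<->N1 -> N2.N0=(alive,v2) N2.N1=(dead,v1) N2.N2=(dead,v1) | N1.N0=(alive,v2) N1.N1=(dead,v1) N1.N2=(dead,v1)

Answer: N0=alive,1 N1=dead,1 N2=dead,1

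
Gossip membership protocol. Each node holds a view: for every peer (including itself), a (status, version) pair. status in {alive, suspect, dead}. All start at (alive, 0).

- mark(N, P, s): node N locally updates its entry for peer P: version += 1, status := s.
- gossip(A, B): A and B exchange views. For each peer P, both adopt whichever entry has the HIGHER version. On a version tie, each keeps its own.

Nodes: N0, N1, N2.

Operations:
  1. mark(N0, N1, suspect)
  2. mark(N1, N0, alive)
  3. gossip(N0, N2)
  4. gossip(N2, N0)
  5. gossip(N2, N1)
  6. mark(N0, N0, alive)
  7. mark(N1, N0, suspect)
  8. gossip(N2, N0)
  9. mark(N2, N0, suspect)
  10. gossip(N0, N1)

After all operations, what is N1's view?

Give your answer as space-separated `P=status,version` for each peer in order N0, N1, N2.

Answer: N0=suspect,2 N1=suspect,1 N2=alive,0

Derivation:
Op 1: N0 marks N1=suspect -> (suspect,v1)
Op 2: N1 marks N0=alive -> (alive,v1)
Op 3: gossip N0<->N2 -> N0.N0=(alive,v0) N0.N1=(suspect,v1) N0.N2=(alive,v0) | N2.N0=(alive,v0) N2.N1=(suspect,v1) N2.N2=(alive,v0)
Op 4: gossip N2<->N0 -> N2.N0=(alive,v0) N2.N1=(suspect,v1) N2.N2=(alive,v0) | N0.N0=(alive,v0) N0.N1=(suspect,v1) N0.N2=(alive,v0)
Op 5: gossip N2<->N1 -> N2.N0=(alive,v1) N2.N1=(suspect,v1) N2.N2=(alive,v0) | N1.N0=(alive,v1) N1.N1=(suspect,v1) N1.N2=(alive,v0)
Op 6: N0 marks N0=alive -> (alive,v1)
Op 7: N1 marks N0=suspect -> (suspect,v2)
Op 8: gossip N2<->N0 -> N2.N0=(alive,v1) N2.N1=(suspect,v1) N2.N2=(alive,v0) | N0.N0=(alive,v1) N0.N1=(suspect,v1) N0.N2=(alive,v0)
Op 9: N2 marks N0=suspect -> (suspect,v2)
Op 10: gossip N0<->N1 -> N0.N0=(suspect,v2) N0.N1=(suspect,v1) N0.N2=(alive,v0) | N1.N0=(suspect,v2) N1.N1=(suspect,v1) N1.N2=(alive,v0)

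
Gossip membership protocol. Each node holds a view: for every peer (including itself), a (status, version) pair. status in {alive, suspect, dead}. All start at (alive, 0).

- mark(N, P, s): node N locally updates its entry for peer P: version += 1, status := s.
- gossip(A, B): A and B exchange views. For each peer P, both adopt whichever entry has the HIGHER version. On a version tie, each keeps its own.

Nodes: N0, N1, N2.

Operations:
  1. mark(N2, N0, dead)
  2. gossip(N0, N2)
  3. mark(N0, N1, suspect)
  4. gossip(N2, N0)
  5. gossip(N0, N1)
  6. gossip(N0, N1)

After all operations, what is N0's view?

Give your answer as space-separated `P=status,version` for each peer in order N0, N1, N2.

Op 1: N2 marks N0=dead -> (dead,v1)
Op 2: gossip N0<->N2 -> N0.N0=(dead,v1) N0.N1=(alive,v0) N0.N2=(alive,v0) | N2.N0=(dead,v1) N2.N1=(alive,v0) N2.N2=(alive,v0)
Op 3: N0 marks N1=suspect -> (suspect,v1)
Op 4: gossip N2<->N0 -> N2.N0=(dead,v1) N2.N1=(suspect,v1) N2.N2=(alive,v0) | N0.N0=(dead,v1) N0.N1=(suspect,v1) N0.N2=(alive,v0)
Op 5: gossip N0<->N1 -> N0.N0=(dead,v1) N0.N1=(suspect,v1) N0.N2=(alive,v0) | N1.N0=(dead,v1) N1.N1=(suspect,v1) N1.N2=(alive,v0)
Op 6: gossip N0<->N1 -> N0.N0=(dead,v1) N0.N1=(suspect,v1) N0.N2=(alive,v0) | N1.N0=(dead,v1) N1.N1=(suspect,v1) N1.N2=(alive,v0)

Answer: N0=dead,1 N1=suspect,1 N2=alive,0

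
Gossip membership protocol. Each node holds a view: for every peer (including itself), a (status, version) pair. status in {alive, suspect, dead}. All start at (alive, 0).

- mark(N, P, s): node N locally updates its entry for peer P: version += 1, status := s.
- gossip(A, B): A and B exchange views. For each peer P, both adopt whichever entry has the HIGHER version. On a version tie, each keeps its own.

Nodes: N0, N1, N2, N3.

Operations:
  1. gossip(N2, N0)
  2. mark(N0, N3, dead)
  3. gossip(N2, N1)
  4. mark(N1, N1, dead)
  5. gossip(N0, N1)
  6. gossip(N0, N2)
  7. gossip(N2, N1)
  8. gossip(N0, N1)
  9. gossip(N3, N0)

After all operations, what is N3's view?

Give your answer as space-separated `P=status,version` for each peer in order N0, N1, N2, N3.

Op 1: gossip N2<->N0 -> N2.N0=(alive,v0) N2.N1=(alive,v0) N2.N2=(alive,v0) N2.N3=(alive,v0) | N0.N0=(alive,v0) N0.N1=(alive,v0) N0.N2=(alive,v0) N0.N3=(alive,v0)
Op 2: N0 marks N3=dead -> (dead,v1)
Op 3: gossip N2<->N1 -> N2.N0=(alive,v0) N2.N1=(alive,v0) N2.N2=(alive,v0) N2.N3=(alive,v0) | N1.N0=(alive,v0) N1.N1=(alive,v0) N1.N2=(alive,v0) N1.N3=(alive,v0)
Op 4: N1 marks N1=dead -> (dead,v1)
Op 5: gossip N0<->N1 -> N0.N0=(alive,v0) N0.N1=(dead,v1) N0.N2=(alive,v0) N0.N3=(dead,v1) | N1.N0=(alive,v0) N1.N1=(dead,v1) N1.N2=(alive,v0) N1.N3=(dead,v1)
Op 6: gossip N0<->N2 -> N0.N0=(alive,v0) N0.N1=(dead,v1) N0.N2=(alive,v0) N0.N3=(dead,v1) | N2.N0=(alive,v0) N2.N1=(dead,v1) N2.N2=(alive,v0) N2.N3=(dead,v1)
Op 7: gossip N2<->N1 -> N2.N0=(alive,v0) N2.N1=(dead,v1) N2.N2=(alive,v0) N2.N3=(dead,v1) | N1.N0=(alive,v0) N1.N1=(dead,v1) N1.N2=(alive,v0) N1.N3=(dead,v1)
Op 8: gossip N0<->N1 -> N0.N0=(alive,v0) N0.N1=(dead,v1) N0.N2=(alive,v0) N0.N3=(dead,v1) | N1.N0=(alive,v0) N1.N1=(dead,v1) N1.N2=(alive,v0) N1.N3=(dead,v1)
Op 9: gossip N3<->N0 -> N3.N0=(alive,v0) N3.N1=(dead,v1) N3.N2=(alive,v0) N3.N3=(dead,v1) | N0.N0=(alive,v0) N0.N1=(dead,v1) N0.N2=(alive,v0) N0.N3=(dead,v1)

Answer: N0=alive,0 N1=dead,1 N2=alive,0 N3=dead,1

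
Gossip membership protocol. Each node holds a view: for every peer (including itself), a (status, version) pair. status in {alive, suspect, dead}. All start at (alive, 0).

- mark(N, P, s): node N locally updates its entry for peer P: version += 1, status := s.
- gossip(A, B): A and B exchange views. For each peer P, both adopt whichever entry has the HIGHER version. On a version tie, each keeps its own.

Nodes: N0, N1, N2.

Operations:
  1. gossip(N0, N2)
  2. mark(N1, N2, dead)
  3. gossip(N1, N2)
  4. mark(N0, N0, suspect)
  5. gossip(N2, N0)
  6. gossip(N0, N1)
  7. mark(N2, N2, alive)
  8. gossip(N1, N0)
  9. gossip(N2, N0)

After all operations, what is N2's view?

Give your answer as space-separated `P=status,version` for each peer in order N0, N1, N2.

Answer: N0=suspect,1 N1=alive,0 N2=alive,2

Derivation:
Op 1: gossip N0<->N2 -> N0.N0=(alive,v0) N0.N1=(alive,v0) N0.N2=(alive,v0) | N2.N0=(alive,v0) N2.N1=(alive,v0) N2.N2=(alive,v0)
Op 2: N1 marks N2=dead -> (dead,v1)
Op 3: gossip N1<->N2 -> N1.N0=(alive,v0) N1.N1=(alive,v0) N1.N2=(dead,v1) | N2.N0=(alive,v0) N2.N1=(alive,v0) N2.N2=(dead,v1)
Op 4: N0 marks N0=suspect -> (suspect,v1)
Op 5: gossip N2<->N0 -> N2.N0=(suspect,v1) N2.N1=(alive,v0) N2.N2=(dead,v1) | N0.N0=(suspect,v1) N0.N1=(alive,v0) N0.N2=(dead,v1)
Op 6: gossip N0<->N1 -> N0.N0=(suspect,v1) N0.N1=(alive,v0) N0.N2=(dead,v1) | N1.N0=(suspect,v1) N1.N1=(alive,v0) N1.N2=(dead,v1)
Op 7: N2 marks N2=alive -> (alive,v2)
Op 8: gossip N1<->N0 -> N1.N0=(suspect,v1) N1.N1=(alive,v0) N1.N2=(dead,v1) | N0.N0=(suspect,v1) N0.N1=(alive,v0) N0.N2=(dead,v1)
Op 9: gossip N2<->N0 -> N2.N0=(suspect,v1) N2.N1=(alive,v0) N2.N2=(alive,v2) | N0.N0=(suspect,v1) N0.N1=(alive,v0) N0.N2=(alive,v2)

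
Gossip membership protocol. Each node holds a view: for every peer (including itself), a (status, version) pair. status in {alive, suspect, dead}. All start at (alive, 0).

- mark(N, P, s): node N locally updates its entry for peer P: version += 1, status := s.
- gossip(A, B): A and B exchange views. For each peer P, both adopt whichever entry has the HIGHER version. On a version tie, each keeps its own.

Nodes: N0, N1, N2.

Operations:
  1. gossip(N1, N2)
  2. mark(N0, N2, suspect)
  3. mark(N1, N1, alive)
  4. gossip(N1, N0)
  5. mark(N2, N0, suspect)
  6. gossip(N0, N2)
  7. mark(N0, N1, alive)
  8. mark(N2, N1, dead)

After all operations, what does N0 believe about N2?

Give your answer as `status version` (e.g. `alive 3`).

Answer: suspect 1

Derivation:
Op 1: gossip N1<->N2 -> N1.N0=(alive,v0) N1.N1=(alive,v0) N1.N2=(alive,v0) | N2.N0=(alive,v0) N2.N1=(alive,v0) N2.N2=(alive,v0)
Op 2: N0 marks N2=suspect -> (suspect,v1)
Op 3: N1 marks N1=alive -> (alive,v1)
Op 4: gossip N1<->N0 -> N1.N0=(alive,v0) N1.N1=(alive,v1) N1.N2=(suspect,v1) | N0.N0=(alive,v0) N0.N1=(alive,v1) N0.N2=(suspect,v1)
Op 5: N2 marks N0=suspect -> (suspect,v1)
Op 6: gossip N0<->N2 -> N0.N0=(suspect,v1) N0.N1=(alive,v1) N0.N2=(suspect,v1) | N2.N0=(suspect,v1) N2.N1=(alive,v1) N2.N2=(suspect,v1)
Op 7: N0 marks N1=alive -> (alive,v2)
Op 8: N2 marks N1=dead -> (dead,v2)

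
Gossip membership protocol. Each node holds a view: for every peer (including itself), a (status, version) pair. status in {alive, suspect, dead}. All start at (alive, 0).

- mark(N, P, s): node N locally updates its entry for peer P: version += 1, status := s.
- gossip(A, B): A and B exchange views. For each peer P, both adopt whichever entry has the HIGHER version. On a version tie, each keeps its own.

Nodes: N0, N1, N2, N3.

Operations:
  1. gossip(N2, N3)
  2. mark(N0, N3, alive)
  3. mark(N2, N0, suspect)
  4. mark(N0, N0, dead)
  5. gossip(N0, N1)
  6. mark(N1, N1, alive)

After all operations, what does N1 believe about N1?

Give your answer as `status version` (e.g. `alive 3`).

Answer: alive 1

Derivation:
Op 1: gossip N2<->N3 -> N2.N0=(alive,v0) N2.N1=(alive,v0) N2.N2=(alive,v0) N2.N3=(alive,v0) | N3.N0=(alive,v0) N3.N1=(alive,v0) N3.N2=(alive,v0) N3.N3=(alive,v0)
Op 2: N0 marks N3=alive -> (alive,v1)
Op 3: N2 marks N0=suspect -> (suspect,v1)
Op 4: N0 marks N0=dead -> (dead,v1)
Op 5: gossip N0<->N1 -> N0.N0=(dead,v1) N0.N1=(alive,v0) N0.N2=(alive,v0) N0.N3=(alive,v1) | N1.N0=(dead,v1) N1.N1=(alive,v0) N1.N2=(alive,v0) N1.N3=(alive,v1)
Op 6: N1 marks N1=alive -> (alive,v1)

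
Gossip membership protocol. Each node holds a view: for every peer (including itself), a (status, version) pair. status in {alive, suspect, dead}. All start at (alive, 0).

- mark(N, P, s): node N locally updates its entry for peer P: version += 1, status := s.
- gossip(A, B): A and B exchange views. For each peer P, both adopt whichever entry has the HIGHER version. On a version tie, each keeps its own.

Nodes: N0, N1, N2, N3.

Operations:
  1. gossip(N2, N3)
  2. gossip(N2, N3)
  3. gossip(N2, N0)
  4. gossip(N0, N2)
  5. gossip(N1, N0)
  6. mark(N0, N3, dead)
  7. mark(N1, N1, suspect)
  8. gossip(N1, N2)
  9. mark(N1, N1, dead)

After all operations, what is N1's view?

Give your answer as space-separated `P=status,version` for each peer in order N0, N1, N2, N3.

Answer: N0=alive,0 N1=dead,2 N2=alive,0 N3=alive,0

Derivation:
Op 1: gossip N2<->N3 -> N2.N0=(alive,v0) N2.N1=(alive,v0) N2.N2=(alive,v0) N2.N3=(alive,v0) | N3.N0=(alive,v0) N3.N1=(alive,v0) N3.N2=(alive,v0) N3.N3=(alive,v0)
Op 2: gossip N2<->N3 -> N2.N0=(alive,v0) N2.N1=(alive,v0) N2.N2=(alive,v0) N2.N3=(alive,v0) | N3.N0=(alive,v0) N3.N1=(alive,v0) N3.N2=(alive,v0) N3.N3=(alive,v0)
Op 3: gossip N2<->N0 -> N2.N0=(alive,v0) N2.N1=(alive,v0) N2.N2=(alive,v0) N2.N3=(alive,v0) | N0.N0=(alive,v0) N0.N1=(alive,v0) N0.N2=(alive,v0) N0.N3=(alive,v0)
Op 4: gossip N0<->N2 -> N0.N0=(alive,v0) N0.N1=(alive,v0) N0.N2=(alive,v0) N0.N3=(alive,v0) | N2.N0=(alive,v0) N2.N1=(alive,v0) N2.N2=(alive,v0) N2.N3=(alive,v0)
Op 5: gossip N1<->N0 -> N1.N0=(alive,v0) N1.N1=(alive,v0) N1.N2=(alive,v0) N1.N3=(alive,v0) | N0.N0=(alive,v0) N0.N1=(alive,v0) N0.N2=(alive,v0) N0.N3=(alive,v0)
Op 6: N0 marks N3=dead -> (dead,v1)
Op 7: N1 marks N1=suspect -> (suspect,v1)
Op 8: gossip N1<->N2 -> N1.N0=(alive,v0) N1.N1=(suspect,v1) N1.N2=(alive,v0) N1.N3=(alive,v0) | N2.N0=(alive,v0) N2.N1=(suspect,v1) N2.N2=(alive,v0) N2.N3=(alive,v0)
Op 9: N1 marks N1=dead -> (dead,v2)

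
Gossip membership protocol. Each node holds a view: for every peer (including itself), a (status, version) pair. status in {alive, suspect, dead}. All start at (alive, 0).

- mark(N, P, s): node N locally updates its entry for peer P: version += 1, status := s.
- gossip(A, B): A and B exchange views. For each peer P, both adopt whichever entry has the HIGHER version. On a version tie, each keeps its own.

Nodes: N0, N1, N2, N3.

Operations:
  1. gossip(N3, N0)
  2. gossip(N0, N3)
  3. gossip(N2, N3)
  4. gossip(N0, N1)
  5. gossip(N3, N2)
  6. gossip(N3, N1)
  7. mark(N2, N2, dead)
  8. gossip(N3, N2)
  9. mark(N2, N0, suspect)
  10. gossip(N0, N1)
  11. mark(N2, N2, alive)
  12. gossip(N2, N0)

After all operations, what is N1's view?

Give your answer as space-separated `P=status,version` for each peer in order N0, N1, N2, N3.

Answer: N0=alive,0 N1=alive,0 N2=alive,0 N3=alive,0

Derivation:
Op 1: gossip N3<->N0 -> N3.N0=(alive,v0) N3.N1=(alive,v0) N3.N2=(alive,v0) N3.N3=(alive,v0) | N0.N0=(alive,v0) N0.N1=(alive,v0) N0.N2=(alive,v0) N0.N3=(alive,v0)
Op 2: gossip N0<->N3 -> N0.N0=(alive,v0) N0.N1=(alive,v0) N0.N2=(alive,v0) N0.N3=(alive,v0) | N3.N0=(alive,v0) N3.N1=(alive,v0) N3.N2=(alive,v0) N3.N3=(alive,v0)
Op 3: gossip N2<->N3 -> N2.N0=(alive,v0) N2.N1=(alive,v0) N2.N2=(alive,v0) N2.N3=(alive,v0) | N3.N0=(alive,v0) N3.N1=(alive,v0) N3.N2=(alive,v0) N3.N3=(alive,v0)
Op 4: gossip N0<->N1 -> N0.N0=(alive,v0) N0.N1=(alive,v0) N0.N2=(alive,v0) N0.N3=(alive,v0) | N1.N0=(alive,v0) N1.N1=(alive,v0) N1.N2=(alive,v0) N1.N3=(alive,v0)
Op 5: gossip N3<->N2 -> N3.N0=(alive,v0) N3.N1=(alive,v0) N3.N2=(alive,v0) N3.N3=(alive,v0) | N2.N0=(alive,v0) N2.N1=(alive,v0) N2.N2=(alive,v0) N2.N3=(alive,v0)
Op 6: gossip N3<->N1 -> N3.N0=(alive,v0) N3.N1=(alive,v0) N3.N2=(alive,v0) N3.N3=(alive,v0) | N1.N0=(alive,v0) N1.N1=(alive,v0) N1.N2=(alive,v0) N1.N3=(alive,v0)
Op 7: N2 marks N2=dead -> (dead,v1)
Op 8: gossip N3<->N2 -> N3.N0=(alive,v0) N3.N1=(alive,v0) N3.N2=(dead,v1) N3.N3=(alive,v0) | N2.N0=(alive,v0) N2.N1=(alive,v0) N2.N2=(dead,v1) N2.N3=(alive,v0)
Op 9: N2 marks N0=suspect -> (suspect,v1)
Op 10: gossip N0<->N1 -> N0.N0=(alive,v0) N0.N1=(alive,v0) N0.N2=(alive,v0) N0.N3=(alive,v0) | N1.N0=(alive,v0) N1.N1=(alive,v0) N1.N2=(alive,v0) N1.N3=(alive,v0)
Op 11: N2 marks N2=alive -> (alive,v2)
Op 12: gossip N2<->N0 -> N2.N0=(suspect,v1) N2.N1=(alive,v0) N2.N2=(alive,v2) N2.N3=(alive,v0) | N0.N0=(suspect,v1) N0.N1=(alive,v0) N0.N2=(alive,v2) N0.N3=(alive,v0)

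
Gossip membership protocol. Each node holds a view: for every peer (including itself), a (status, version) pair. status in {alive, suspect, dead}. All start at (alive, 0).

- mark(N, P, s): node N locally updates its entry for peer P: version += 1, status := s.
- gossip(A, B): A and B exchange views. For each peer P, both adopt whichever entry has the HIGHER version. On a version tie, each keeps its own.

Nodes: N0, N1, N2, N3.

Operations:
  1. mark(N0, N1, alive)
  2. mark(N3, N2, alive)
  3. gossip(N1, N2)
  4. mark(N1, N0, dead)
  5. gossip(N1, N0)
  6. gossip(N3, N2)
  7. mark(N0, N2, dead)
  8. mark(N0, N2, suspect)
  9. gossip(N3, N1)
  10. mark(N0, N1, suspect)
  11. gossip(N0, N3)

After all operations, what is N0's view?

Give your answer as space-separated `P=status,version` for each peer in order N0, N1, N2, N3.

Op 1: N0 marks N1=alive -> (alive,v1)
Op 2: N3 marks N2=alive -> (alive,v1)
Op 3: gossip N1<->N2 -> N1.N0=(alive,v0) N1.N1=(alive,v0) N1.N2=(alive,v0) N1.N3=(alive,v0) | N2.N0=(alive,v0) N2.N1=(alive,v0) N2.N2=(alive,v0) N2.N3=(alive,v0)
Op 4: N1 marks N0=dead -> (dead,v1)
Op 5: gossip N1<->N0 -> N1.N0=(dead,v1) N1.N1=(alive,v1) N1.N2=(alive,v0) N1.N3=(alive,v0) | N0.N0=(dead,v1) N0.N1=(alive,v1) N0.N2=(alive,v0) N0.N3=(alive,v0)
Op 6: gossip N3<->N2 -> N3.N0=(alive,v0) N3.N1=(alive,v0) N3.N2=(alive,v1) N3.N3=(alive,v0) | N2.N0=(alive,v0) N2.N1=(alive,v0) N2.N2=(alive,v1) N2.N3=(alive,v0)
Op 7: N0 marks N2=dead -> (dead,v1)
Op 8: N0 marks N2=suspect -> (suspect,v2)
Op 9: gossip N3<->N1 -> N3.N0=(dead,v1) N3.N1=(alive,v1) N3.N2=(alive,v1) N3.N3=(alive,v0) | N1.N0=(dead,v1) N1.N1=(alive,v1) N1.N2=(alive,v1) N1.N3=(alive,v0)
Op 10: N0 marks N1=suspect -> (suspect,v2)
Op 11: gossip N0<->N3 -> N0.N0=(dead,v1) N0.N1=(suspect,v2) N0.N2=(suspect,v2) N0.N3=(alive,v0) | N3.N0=(dead,v1) N3.N1=(suspect,v2) N3.N2=(suspect,v2) N3.N3=(alive,v0)

Answer: N0=dead,1 N1=suspect,2 N2=suspect,2 N3=alive,0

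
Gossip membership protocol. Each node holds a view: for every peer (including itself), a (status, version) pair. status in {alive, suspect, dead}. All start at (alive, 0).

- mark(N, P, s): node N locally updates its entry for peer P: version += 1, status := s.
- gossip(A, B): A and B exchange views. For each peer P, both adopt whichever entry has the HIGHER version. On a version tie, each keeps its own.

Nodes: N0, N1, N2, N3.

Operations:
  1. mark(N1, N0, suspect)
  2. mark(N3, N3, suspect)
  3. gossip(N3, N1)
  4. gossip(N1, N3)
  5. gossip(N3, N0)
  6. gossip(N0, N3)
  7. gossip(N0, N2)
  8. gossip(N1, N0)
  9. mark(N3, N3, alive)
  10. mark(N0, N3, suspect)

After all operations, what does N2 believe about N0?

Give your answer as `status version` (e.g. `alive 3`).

Op 1: N1 marks N0=suspect -> (suspect,v1)
Op 2: N3 marks N3=suspect -> (suspect,v1)
Op 3: gossip N3<->N1 -> N3.N0=(suspect,v1) N3.N1=(alive,v0) N3.N2=(alive,v0) N3.N3=(suspect,v1) | N1.N0=(suspect,v1) N1.N1=(alive,v0) N1.N2=(alive,v0) N1.N3=(suspect,v1)
Op 4: gossip N1<->N3 -> N1.N0=(suspect,v1) N1.N1=(alive,v0) N1.N2=(alive,v0) N1.N3=(suspect,v1) | N3.N0=(suspect,v1) N3.N1=(alive,v0) N3.N2=(alive,v0) N3.N3=(suspect,v1)
Op 5: gossip N3<->N0 -> N3.N0=(suspect,v1) N3.N1=(alive,v0) N3.N2=(alive,v0) N3.N3=(suspect,v1) | N0.N0=(suspect,v1) N0.N1=(alive,v0) N0.N2=(alive,v0) N0.N3=(suspect,v1)
Op 6: gossip N0<->N3 -> N0.N0=(suspect,v1) N0.N1=(alive,v0) N0.N2=(alive,v0) N0.N3=(suspect,v1) | N3.N0=(suspect,v1) N3.N1=(alive,v0) N3.N2=(alive,v0) N3.N3=(suspect,v1)
Op 7: gossip N0<->N2 -> N0.N0=(suspect,v1) N0.N1=(alive,v0) N0.N2=(alive,v0) N0.N3=(suspect,v1) | N2.N0=(suspect,v1) N2.N1=(alive,v0) N2.N2=(alive,v0) N2.N3=(suspect,v1)
Op 8: gossip N1<->N0 -> N1.N0=(suspect,v1) N1.N1=(alive,v0) N1.N2=(alive,v0) N1.N3=(suspect,v1) | N0.N0=(suspect,v1) N0.N1=(alive,v0) N0.N2=(alive,v0) N0.N3=(suspect,v1)
Op 9: N3 marks N3=alive -> (alive,v2)
Op 10: N0 marks N3=suspect -> (suspect,v2)

Answer: suspect 1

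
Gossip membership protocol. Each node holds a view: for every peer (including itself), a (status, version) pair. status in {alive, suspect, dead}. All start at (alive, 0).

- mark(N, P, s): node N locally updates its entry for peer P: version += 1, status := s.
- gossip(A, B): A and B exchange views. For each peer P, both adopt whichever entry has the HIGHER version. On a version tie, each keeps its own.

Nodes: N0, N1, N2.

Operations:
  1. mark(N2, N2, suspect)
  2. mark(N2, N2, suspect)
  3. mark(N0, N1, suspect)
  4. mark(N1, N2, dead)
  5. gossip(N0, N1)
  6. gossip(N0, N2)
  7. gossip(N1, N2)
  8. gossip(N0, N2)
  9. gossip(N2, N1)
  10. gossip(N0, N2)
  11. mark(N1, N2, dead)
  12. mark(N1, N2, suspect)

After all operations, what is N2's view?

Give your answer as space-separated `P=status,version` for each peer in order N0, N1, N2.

Answer: N0=alive,0 N1=suspect,1 N2=suspect,2

Derivation:
Op 1: N2 marks N2=suspect -> (suspect,v1)
Op 2: N2 marks N2=suspect -> (suspect,v2)
Op 3: N0 marks N1=suspect -> (suspect,v1)
Op 4: N1 marks N2=dead -> (dead,v1)
Op 5: gossip N0<->N1 -> N0.N0=(alive,v0) N0.N1=(suspect,v1) N0.N2=(dead,v1) | N1.N0=(alive,v0) N1.N1=(suspect,v1) N1.N2=(dead,v1)
Op 6: gossip N0<->N2 -> N0.N0=(alive,v0) N0.N1=(suspect,v1) N0.N2=(suspect,v2) | N2.N0=(alive,v0) N2.N1=(suspect,v1) N2.N2=(suspect,v2)
Op 7: gossip N1<->N2 -> N1.N0=(alive,v0) N1.N1=(suspect,v1) N1.N2=(suspect,v2) | N2.N0=(alive,v0) N2.N1=(suspect,v1) N2.N2=(suspect,v2)
Op 8: gossip N0<->N2 -> N0.N0=(alive,v0) N0.N1=(suspect,v1) N0.N2=(suspect,v2) | N2.N0=(alive,v0) N2.N1=(suspect,v1) N2.N2=(suspect,v2)
Op 9: gossip N2<->N1 -> N2.N0=(alive,v0) N2.N1=(suspect,v1) N2.N2=(suspect,v2) | N1.N0=(alive,v0) N1.N1=(suspect,v1) N1.N2=(suspect,v2)
Op 10: gossip N0<->N2 -> N0.N0=(alive,v0) N0.N1=(suspect,v1) N0.N2=(suspect,v2) | N2.N0=(alive,v0) N2.N1=(suspect,v1) N2.N2=(suspect,v2)
Op 11: N1 marks N2=dead -> (dead,v3)
Op 12: N1 marks N2=suspect -> (suspect,v4)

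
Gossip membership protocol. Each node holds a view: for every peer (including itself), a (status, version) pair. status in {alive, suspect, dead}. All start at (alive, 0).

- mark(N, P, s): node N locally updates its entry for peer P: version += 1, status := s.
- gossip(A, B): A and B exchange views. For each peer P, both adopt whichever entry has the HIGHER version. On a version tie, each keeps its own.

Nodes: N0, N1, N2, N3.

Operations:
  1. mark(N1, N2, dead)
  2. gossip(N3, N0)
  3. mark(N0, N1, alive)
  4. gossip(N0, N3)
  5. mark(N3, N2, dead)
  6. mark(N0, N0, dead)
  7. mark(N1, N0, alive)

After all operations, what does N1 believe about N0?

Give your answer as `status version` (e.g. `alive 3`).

Answer: alive 1

Derivation:
Op 1: N1 marks N2=dead -> (dead,v1)
Op 2: gossip N3<->N0 -> N3.N0=(alive,v0) N3.N1=(alive,v0) N3.N2=(alive,v0) N3.N3=(alive,v0) | N0.N0=(alive,v0) N0.N1=(alive,v0) N0.N2=(alive,v0) N0.N3=(alive,v0)
Op 3: N0 marks N1=alive -> (alive,v1)
Op 4: gossip N0<->N3 -> N0.N0=(alive,v0) N0.N1=(alive,v1) N0.N2=(alive,v0) N0.N3=(alive,v0) | N3.N0=(alive,v0) N3.N1=(alive,v1) N3.N2=(alive,v0) N3.N3=(alive,v0)
Op 5: N3 marks N2=dead -> (dead,v1)
Op 6: N0 marks N0=dead -> (dead,v1)
Op 7: N1 marks N0=alive -> (alive,v1)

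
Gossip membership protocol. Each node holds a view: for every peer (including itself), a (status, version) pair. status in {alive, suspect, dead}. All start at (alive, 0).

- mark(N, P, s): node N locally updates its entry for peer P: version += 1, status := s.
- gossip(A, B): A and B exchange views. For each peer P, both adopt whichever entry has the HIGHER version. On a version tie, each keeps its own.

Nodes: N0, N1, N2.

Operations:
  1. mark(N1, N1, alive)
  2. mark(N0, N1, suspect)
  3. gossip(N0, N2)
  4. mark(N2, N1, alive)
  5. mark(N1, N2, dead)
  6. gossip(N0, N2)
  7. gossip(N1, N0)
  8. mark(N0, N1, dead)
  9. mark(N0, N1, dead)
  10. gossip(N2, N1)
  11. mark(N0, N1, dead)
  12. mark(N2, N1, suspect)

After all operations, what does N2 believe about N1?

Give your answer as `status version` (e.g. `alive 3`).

Op 1: N1 marks N1=alive -> (alive,v1)
Op 2: N0 marks N1=suspect -> (suspect,v1)
Op 3: gossip N0<->N2 -> N0.N0=(alive,v0) N0.N1=(suspect,v1) N0.N2=(alive,v0) | N2.N0=(alive,v0) N2.N1=(suspect,v1) N2.N2=(alive,v0)
Op 4: N2 marks N1=alive -> (alive,v2)
Op 5: N1 marks N2=dead -> (dead,v1)
Op 6: gossip N0<->N2 -> N0.N0=(alive,v0) N0.N1=(alive,v2) N0.N2=(alive,v0) | N2.N0=(alive,v0) N2.N1=(alive,v2) N2.N2=(alive,v0)
Op 7: gossip N1<->N0 -> N1.N0=(alive,v0) N1.N1=(alive,v2) N1.N2=(dead,v1) | N0.N0=(alive,v0) N0.N1=(alive,v2) N0.N2=(dead,v1)
Op 8: N0 marks N1=dead -> (dead,v3)
Op 9: N0 marks N1=dead -> (dead,v4)
Op 10: gossip N2<->N1 -> N2.N0=(alive,v0) N2.N1=(alive,v2) N2.N2=(dead,v1) | N1.N0=(alive,v0) N1.N1=(alive,v2) N1.N2=(dead,v1)
Op 11: N0 marks N1=dead -> (dead,v5)
Op 12: N2 marks N1=suspect -> (suspect,v3)

Answer: suspect 3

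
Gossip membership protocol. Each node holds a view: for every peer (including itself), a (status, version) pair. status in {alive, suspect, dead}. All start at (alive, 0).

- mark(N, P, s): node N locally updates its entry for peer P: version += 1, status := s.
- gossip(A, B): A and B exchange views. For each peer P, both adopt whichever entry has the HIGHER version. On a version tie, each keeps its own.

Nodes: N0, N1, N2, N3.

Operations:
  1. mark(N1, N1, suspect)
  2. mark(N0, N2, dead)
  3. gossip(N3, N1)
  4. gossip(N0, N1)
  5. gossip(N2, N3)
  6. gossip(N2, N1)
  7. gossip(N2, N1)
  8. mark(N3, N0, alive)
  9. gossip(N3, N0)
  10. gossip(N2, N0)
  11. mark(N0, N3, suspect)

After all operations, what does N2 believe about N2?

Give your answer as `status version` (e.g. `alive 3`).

Op 1: N1 marks N1=suspect -> (suspect,v1)
Op 2: N0 marks N2=dead -> (dead,v1)
Op 3: gossip N3<->N1 -> N3.N0=(alive,v0) N3.N1=(suspect,v1) N3.N2=(alive,v0) N3.N3=(alive,v0) | N1.N0=(alive,v0) N1.N1=(suspect,v1) N1.N2=(alive,v0) N1.N3=(alive,v0)
Op 4: gossip N0<->N1 -> N0.N0=(alive,v0) N0.N1=(suspect,v1) N0.N2=(dead,v1) N0.N3=(alive,v0) | N1.N0=(alive,v0) N1.N1=(suspect,v1) N1.N2=(dead,v1) N1.N3=(alive,v0)
Op 5: gossip N2<->N3 -> N2.N0=(alive,v0) N2.N1=(suspect,v1) N2.N2=(alive,v0) N2.N3=(alive,v0) | N3.N0=(alive,v0) N3.N1=(suspect,v1) N3.N2=(alive,v0) N3.N3=(alive,v0)
Op 6: gossip N2<->N1 -> N2.N0=(alive,v0) N2.N1=(suspect,v1) N2.N2=(dead,v1) N2.N3=(alive,v0) | N1.N0=(alive,v0) N1.N1=(suspect,v1) N1.N2=(dead,v1) N1.N3=(alive,v0)
Op 7: gossip N2<->N1 -> N2.N0=(alive,v0) N2.N1=(suspect,v1) N2.N2=(dead,v1) N2.N3=(alive,v0) | N1.N0=(alive,v0) N1.N1=(suspect,v1) N1.N2=(dead,v1) N1.N3=(alive,v0)
Op 8: N3 marks N0=alive -> (alive,v1)
Op 9: gossip N3<->N0 -> N3.N0=(alive,v1) N3.N1=(suspect,v1) N3.N2=(dead,v1) N3.N3=(alive,v0) | N0.N0=(alive,v1) N0.N1=(suspect,v1) N0.N2=(dead,v1) N0.N3=(alive,v0)
Op 10: gossip N2<->N0 -> N2.N0=(alive,v1) N2.N1=(suspect,v1) N2.N2=(dead,v1) N2.N3=(alive,v0) | N0.N0=(alive,v1) N0.N1=(suspect,v1) N0.N2=(dead,v1) N0.N3=(alive,v0)
Op 11: N0 marks N3=suspect -> (suspect,v1)

Answer: dead 1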